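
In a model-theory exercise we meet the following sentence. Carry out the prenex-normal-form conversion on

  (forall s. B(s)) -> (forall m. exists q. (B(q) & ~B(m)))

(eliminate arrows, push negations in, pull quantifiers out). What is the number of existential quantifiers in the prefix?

2

First replace A → B with ¬A ∨ B.
  ~(forall s. B(s)) | (forall m. exists q. (B(q) & ~B(m)))
Move each ¬ inward, flipping quantifiers it crosses:
  (exists s. ~B(s)) | (forall m. exists q. (B(q) & ~B(m)))
Finally move all quantifiers to the prefix:
  exists s. forall m. exists q. (~B(s) | B(q) & ~B(m))
The prefix is exists s forall m exists q: 1 universal, 2 existential.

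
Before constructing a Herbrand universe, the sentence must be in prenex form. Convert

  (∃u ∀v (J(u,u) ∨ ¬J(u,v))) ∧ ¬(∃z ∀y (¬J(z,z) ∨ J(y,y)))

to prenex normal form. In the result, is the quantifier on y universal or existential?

Drive negations inward (¬∀x A ≡ ∃x ¬A, ¬∃x A ≡ ∀x ¬A, De Morgan for ∧/∨):
  (∃u ∀v (J(u,u) ∨ ¬J(u,v))) ∧ (∀z ∃y (J(z,z) ∧ ¬J(y,y)))
All bound variables are already distinct, so no renaming is needed.
Extract every quantifier outward, since the variables are now distinct and don't occur free across branches:
  ∃u ∀v ∀z ∃y ((J(u,u) ∨ ¬J(u,v)) ∧ J(z,z) ∧ ¬J(y,y))
The quantifier ∀y sits under an odd number of negations, so it flips to ∃y.

existential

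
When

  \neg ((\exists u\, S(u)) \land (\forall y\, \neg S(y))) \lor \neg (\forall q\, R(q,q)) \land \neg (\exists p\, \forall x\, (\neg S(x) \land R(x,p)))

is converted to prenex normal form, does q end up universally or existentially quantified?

Drive negations inward (¬∀x A ≡ ∃x ¬A, ¬∃x A ≡ ∀x ¬A, De Morgan for ∧/∨):
  (\forall u\, \neg S(u)) \lor (\exists y\, S(y)) \lor (\exists q\, \neg R(q,q)) \land (\forall p\, \exists x\, (S(x) \lor \neg R(x,p)))
All bound variables are already distinct, so no renaming is needed.
Extract every quantifier outward, since the variables are now distinct and don't occur free across branches:
  \forall u\, \exists y\, \exists q\, \forall p\, \exists x\, (\neg S(u) \lor S(y) \lor \neg R(q,q) \land (S(x) \lor \neg R(x,p)))
The quantifier \forall q sits under an odd number of negations, so it flips to \exists q.

existential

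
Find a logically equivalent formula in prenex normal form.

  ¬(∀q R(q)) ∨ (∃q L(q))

Drive negations inward (¬∀x A ≡ ∃x ¬A, ¬∃x A ≡ ∀x ¬A, De Morgan for ∧/∨):
  (∃q ¬R(q)) ∨ (∃q L(q))
Give each quantifier a distinct variable: q↦y.
  (∃q ¬R(q)) ∨ (∃y L(y))
Extract every quantifier outward, since the variables are now distinct and don't occur free across branches:
  ∃q ∃y (¬R(q) ∨ L(y))

∃q ∃y (¬R(q) ∨ L(y))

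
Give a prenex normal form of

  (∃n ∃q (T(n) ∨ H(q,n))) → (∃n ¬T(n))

∀n ∀q ∃r (¬T(n) ∧ ¬H(q,n) ∨ ¬T(r))

Eliminate → and ↔ using ¬ and ∨.
  ¬(∃n ∃q (T(n) ∨ H(q,n))) ∨ (∃n ¬T(n))
Drive negations inward (¬∀x A ≡ ∃x ¬A, ¬∃x A ≡ ∀x ¬A, De Morgan for ∧/∨):
  (∀n ∀q (¬T(n) ∧ ¬H(q,n))) ∨ (∃n ¬T(n))
Give each quantifier a distinct variable: n↦r.
  (∀n ∀q (¬T(n) ∧ ¬H(q,n))) ∨ (∃r ¬T(r))
Pull the quantifiers to the front (each side's bound variable is not free in the other side):
  ∀n ∀q ∃r (¬T(n) ∧ ¬H(q,n) ∨ ¬T(r))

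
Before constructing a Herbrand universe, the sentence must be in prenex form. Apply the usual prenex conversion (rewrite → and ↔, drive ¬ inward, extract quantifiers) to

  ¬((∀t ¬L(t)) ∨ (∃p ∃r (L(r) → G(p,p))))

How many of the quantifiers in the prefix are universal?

2

First replace A → B with ¬A ∨ B.
  ¬((∀t ¬L(t)) ∨ (∃p ∃r (¬L(r) ∨ G(p,p))))
Drive negations inward (¬∀x A ≡ ∃x ¬A, ¬∃x A ≡ ∀x ¬A, De Morgan for ∧/∨):
  (∃t L(t)) ∧ (∀p ∀r (L(r) ∧ ¬G(p,p)))
Pull the quantifiers to the front (each side's bound variable is not free in the other side):
  ∃t ∀p ∀r (L(t) ∧ L(r) ∧ ¬G(p,p))
The prefix is ∃t ∀p ∀r: 2 universal, 1 existential.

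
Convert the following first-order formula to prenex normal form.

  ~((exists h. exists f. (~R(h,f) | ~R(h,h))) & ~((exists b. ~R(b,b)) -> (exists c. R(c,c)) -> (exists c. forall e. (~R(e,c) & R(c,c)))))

forall h. forall f. forall b. forall c. exists w. forall e. (R(h,f) & R(h,h) | R(b,b) | ~R(c,c) | ~R(e,w) & R(w,w))

Rewrite implications/biconditionals: A → B as ¬A ∨ B.
  ~((exists h. exists f. (~R(h,f) | ~R(h,h))) & ~(~(exists b. ~R(b,b)) | ~(exists c. R(c,c)) | (exists c. forall e. (~R(e,c) & R(c,c)))))
Drive negations inward (¬∀x A ≡ ∃x ¬A, ¬∃x A ≡ ∀x ¬A, De Morgan for ∧/∨):
  (forall h. forall f. (R(h,f) & R(h,h))) | (forall b. R(b,b)) | (forall c. ~R(c,c)) | (exists c. forall e. (~R(e,c) & R(c,c)))
Give each quantifier a distinct variable: c↦w.
  (forall h. forall f. (R(h,f) & R(h,h))) | (forall b. R(b,b)) | (forall c. ~R(c,c)) | (exists w. forall e. (~R(e,w) & R(w,w)))
Pull the quantifiers to the front (each side's bound variable is not free in the other side):
  forall h. forall f. forall b. forall c. exists w. forall e. (R(h,f) & R(h,h) | R(b,b) | ~R(c,c) | ~R(e,w) & R(w,w))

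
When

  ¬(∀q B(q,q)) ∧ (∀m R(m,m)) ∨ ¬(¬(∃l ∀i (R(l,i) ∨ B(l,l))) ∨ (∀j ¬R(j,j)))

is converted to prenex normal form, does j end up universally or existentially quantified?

Drive negations inward (¬∀x A ≡ ∃x ¬A, ¬∃x A ≡ ∀x ¬A, De Morgan for ∧/∨):
  (∃q ¬B(q,q)) ∧ (∀m R(m,m)) ∨ (∃l ∀i (R(l,i) ∨ B(l,l))) ∧ (∃j R(j,j))
All bound variables are already distinct, so no renaming is needed.
Pull the quantifiers to the front (each side's bound variable is not free in the other side):
  ∃q ∀m ∃l ∀i ∃j (¬B(q,q) ∧ R(m,m) ∨ (R(l,i) ∨ B(l,l)) ∧ R(j,j))
The quantifier ∀j sits under an odd number of negations, so it flips to ∃j.

existential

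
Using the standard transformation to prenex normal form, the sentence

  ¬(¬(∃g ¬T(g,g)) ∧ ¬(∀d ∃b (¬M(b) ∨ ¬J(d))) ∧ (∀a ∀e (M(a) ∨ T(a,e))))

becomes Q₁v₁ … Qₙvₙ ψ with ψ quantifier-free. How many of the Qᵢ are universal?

1

Push ¬ through the quantifiers and connectives to reach negation normal form:
  (∃g ¬T(g,g)) ∨ (∀d ∃b (¬M(b) ∨ ¬J(d))) ∨ (∃a ∃e (¬M(a) ∧ ¬T(a,e)))
Extract every quantifier outward, since the variables are now distinct and don't occur free across branches:
  ∃g ∀d ∃b ∃a ∃e (¬T(g,g) ∨ ¬M(b) ∨ ¬J(d) ∨ ¬M(a) ∧ ¬T(a,e))
The prefix is ∃g ∀d ∃b ∃a ∃e: 1 universal, 4 existential.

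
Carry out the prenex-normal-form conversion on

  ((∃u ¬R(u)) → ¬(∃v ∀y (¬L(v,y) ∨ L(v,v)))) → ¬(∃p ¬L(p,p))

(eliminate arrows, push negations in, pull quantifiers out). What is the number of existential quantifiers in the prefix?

2

Eliminate → and ↔ using ¬ and ∨.
  ¬(¬(∃u ¬R(u)) ∨ ¬(∃v ∀y (¬L(v,y) ∨ L(v,v)))) ∨ ¬(∃p ¬L(p,p))
Move each ¬ inward, flipping quantifiers it crosses:
  (∃u ¬R(u)) ∧ (∃v ∀y (¬L(v,y) ∨ L(v,v))) ∨ (∀p L(p,p))
All bound variables are already distinct, so no renaming is needed.
Extract every quantifier outward, since the variables are now distinct and don't occur free across branches:
  ∃u ∃v ∀y ∀p (¬R(u) ∧ (¬L(v,y) ∨ L(v,v)) ∨ L(p,p))
The prefix is ∃u ∃v ∀y ∀p: 2 universal, 2 existential.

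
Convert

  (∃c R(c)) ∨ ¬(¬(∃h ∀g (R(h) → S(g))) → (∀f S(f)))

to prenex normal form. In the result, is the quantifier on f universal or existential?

Eliminate → and ↔ using ¬ and ∨.
  (∃c R(c)) ∨ ¬(¬¬(∃h ∀g (¬R(h) ∨ S(g))) ∨ (∀f S(f)))
Move each ¬ inward, flipping quantifiers it crosses:
  (∃c R(c)) ∨ (∀h ∃g (R(h) ∧ ¬S(g))) ∧ (∃f ¬S(f))
Finally move all quantifiers to the prefix:
  ∃c ∀h ∃g ∃f (R(c) ∨ R(h) ∧ ¬S(g) ∧ ¬S(f))
The quantifier ∀f sits under an odd number of negations (counting the antecedent side of each →), so it flips to ∃f.

existential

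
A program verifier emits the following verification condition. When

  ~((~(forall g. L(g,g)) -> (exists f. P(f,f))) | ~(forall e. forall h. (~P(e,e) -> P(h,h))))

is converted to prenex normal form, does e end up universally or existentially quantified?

universal

Eliminate → and ↔ using ¬ and ∨.
  ~(~~(forall g. L(g,g)) | (exists f. P(f,f)) | ~(forall e. forall h. (~~P(e,e) | P(h,h))))
Move each ¬ inward, flipping quantifiers it crosses:
  (exists g. ~L(g,g)) & (forall f. ~P(f,f)) & (forall e. forall h. (P(e,e) | P(h,h)))
All bound variables are already distinct, so no renaming is needed.
Extract every quantifier outward, since the variables are now distinct and don't occur free across branches:
  exists g. forall f. forall e. forall h. (~L(g,g) & ~P(f,f) & (P(e,e) | P(h,h)))
The quantifier forall e sits under an even number of negations (counting the antecedent side of each →), so it remains universal.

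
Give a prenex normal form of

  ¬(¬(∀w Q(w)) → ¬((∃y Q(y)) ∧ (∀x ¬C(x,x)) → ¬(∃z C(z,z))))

First replace A → B with ¬A ∨ B.
  ¬(¬¬(∀w Q(w)) ∨ ¬(¬((∃y Q(y)) ∧ (∀x ¬C(x,x))) ∨ ¬(∃z C(z,z))))
Move each ¬ inward, flipping quantifiers it crosses:
  (∃w ¬Q(w)) ∧ ((∀y ¬Q(y)) ∨ (∃x C(x,x)) ∨ (∀z ¬C(z,z)))
Pull the quantifiers to the front (each side's bound variable is not free in the other side):
  ∃w ∀y ∃x ∀z (¬Q(w) ∧ (¬Q(y) ∨ C(x,x) ∨ ¬C(z,z)))

∃w ∀y ∃x ∀z (¬Q(w) ∧ (¬Q(y) ∨ C(x,x) ∨ ¬C(z,z)))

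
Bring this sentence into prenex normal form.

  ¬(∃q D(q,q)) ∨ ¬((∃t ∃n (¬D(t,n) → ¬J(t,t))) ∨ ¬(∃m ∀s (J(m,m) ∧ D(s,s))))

∀q ∀t ∀n ∃m ∀s (¬D(q,q) ∨ ¬D(t,n) ∧ J(t,t) ∧ J(m,m) ∧ D(s,s))

Rewrite implications/biconditionals: A → B as ¬A ∨ B.
  ¬(∃q D(q,q)) ∨ ¬((∃t ∃n (¬¬D(t,n) ∨ ¬J(t,t))) ∨ ¬(∃m ∀s (J(m,m) ∧ D(s,s))))
Move each ¬ inward, flipping quantifiers it crosses:
  (∀q ¬D(q,q)) ∨ (∀t ∀n (¬D(t,n) ∧ J(t,t))) ∧ (∃m ∀s (J(m,m) ∧ D(s,s)))
All bound variables are already distinct, so no renaming is needed.
Extract every quantifier outward, since the variables are now distinct and don't occur free across branches:
  ∀q ∀t ∀n ∃m ∀s (¬D(q,q) ∨ ¬D(t,n) ∧ J(t,t) ∧ J(m,m) ∧ D(s,s))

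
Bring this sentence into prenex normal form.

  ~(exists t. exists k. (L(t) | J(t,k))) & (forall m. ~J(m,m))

Push ¬ through the quantifiers and connectives to reach negation normal form:
  (forall t. forall k. (~L(t) & ~J(t,k))) & (forall m. ~J(m,m))
Finally move all quantifiers to the prefix:
  forall t. forall k. forall m. (~L(t) & ~J(t,k) & ~J(m,m))

forall t. forall k. forall m. (~L(t) & ~J(t,k) & ~J(m,m))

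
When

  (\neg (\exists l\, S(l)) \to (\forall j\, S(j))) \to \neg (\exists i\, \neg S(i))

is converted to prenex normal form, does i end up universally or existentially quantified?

Eliminate → and ↔ using ¬ and ∨.
  \neg (\neg \neg (\exists l\, S(l)) \lor (\forall j\, S(j))) \lor \neg (\exists i\, \neg S(i))
Push ¬ through the quantifiers and connectives to reach negation normal form:
  (\forall l\, \neg S(l)) \land (\exists j\, \neg S(j)) \lor (\forall i\, S(i))
All bound variables are already distinct, so no renaming is needed.
Extract every quantifier outward, since the variables are now distinct and don't occur free across branches:
  \forall l\, \exists j\, \forall i\, (\neg S(l) \land \neg S(j) \lor S(i))
The quantifier \exists i sits under an odd number of negations (counting the antecedent side of each →), so it flips to \forall i.

universal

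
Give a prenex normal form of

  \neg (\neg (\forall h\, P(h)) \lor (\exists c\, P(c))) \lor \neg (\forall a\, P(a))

Drive negations inward (¬∀x A ≡ ∃x ¬A, ¬∃x A ≡ ∀x ¬A, De Morgan for ∧/∨):
  (\forall h\, P(h)) \land (\forall c\, \neg P(c)) \lor (\exists a\, \neg P(a))
Extract every quantifier outward, since the variables are now distinct and don't occur free across branches:
  \forall h\, \forall c\, \exists a\, (P(h) \land \neg P(c) \lor \neg P(a))

\forall h\, \forall c\, \exists a\, (P(h) \land \neg P(c) \lor \neg P(a))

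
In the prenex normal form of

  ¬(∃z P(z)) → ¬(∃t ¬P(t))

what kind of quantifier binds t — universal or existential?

universal

First replace A → B with ¬A ∨ B.
  ¬¬(∃z P(z)) ∨ ¬(∃t ¬P(t))
Push ¬ through the quantifiers and connectives to reach negation normal form:
  (∃z P(z)) ∨ (∀t P(t))
All bound variables are already distinct, so no renaming is needed.
Pull the quantifiers to the front (each side's bound variable is not free in the other side):
  ∃z ∀t (P(z) ∨ P(t))
The quantifier ∃t sits under an odd number of negations (counting the antecedent side of each →), so it flips to ∀t.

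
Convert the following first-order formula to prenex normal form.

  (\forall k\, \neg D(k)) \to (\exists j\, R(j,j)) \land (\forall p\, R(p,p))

\exists k\, \exists j\, \forall p\, (D(k) \lor R(j,j) \land R(p,p))

Rewrite implications/biconditionals: A → B as ¬A ∨ B.
  \neg (\forall k\, \neg D(k)) \lor (\exists j\, R(j,j)) \land (\forall p\, R(p,p))
Move each ¬ inward, flipping quantifiers it crosses:
  (\exists k\, D(k)) \lor (\exists j\, R(j,j)) \land (\forall p\, R(p,p))
All bound variables are already distinct, so no renaming is needed.
Pull the quantifiers to the front (each side's bound variable is not free in the other side):
  \exists k\, \exists j\, \forall p\, (D(k) \lor R(j,j) \land R(p,p))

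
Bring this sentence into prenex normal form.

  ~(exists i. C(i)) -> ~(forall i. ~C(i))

exists i. exists r. (C(i) | C(r))

First replace A → B with ¬A ∨ B.
  ~~(exists i. C(i)) | ~(forall i. ~C(i))
Push ¬ through the quantifiers and connectives to reach negation normal form:
  (exists i. C(i)) | (exists i. C(i))
Standardize variables apart so no two quantifiers bind the same name: i↦r.
  (exists i. C(i)) | (exists r. C(r))
Finally move all quantifiers to the prefix:
  exists i. exists r. (C(i) | C(r))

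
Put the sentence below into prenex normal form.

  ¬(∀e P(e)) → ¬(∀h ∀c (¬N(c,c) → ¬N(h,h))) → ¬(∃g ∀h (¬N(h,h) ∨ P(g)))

∀e ∀h ∀c ∀g ∃a (P(e) ∨ N(c,c) ∨ ¬N(h,h) ∨ N(a,a) ∧ ¬P(g))

Eliminate → and ↔ using ¬ and ∨.
  ¬¬(∀e P(e)) ∨ ¬¬(∀h ∀c (¬¬N(c,c) ∨ ¬N(h,h))) ∨ ¬(∃g ∀h (¬N(h,h) ∨ P(g)))
Drive negations inward (¬∀x A ≡ ∃x ¬A, ¬∃x A ≡ ∀x ¬A, De Morgan for ∧/∨):
  (∀e P(e)) ∨ (∀h ∀c (N(c,c) ∨ ¬N(h,h))) ∨ (∀g ∃h (N(h,h) ∧ ¬P(g)))
Give each quantifier a distinct variable: h↦a.
  (∀e P(e)) ∨ (∀h ∀c (N(c,c) ∨ ¬N(h,h))) ∨ (∀g ∃a (N(a,a) ∧ ¬P(g)))
Pull the quantifiers to the front (each side's bound variable is not free in the other side):
  ∀e ∀h ∀c ∀g ∃a (P(e) ∨ N(c,c) ∨ ¬N(h,h) ∨ N(a,a) ∧ ¬P(g))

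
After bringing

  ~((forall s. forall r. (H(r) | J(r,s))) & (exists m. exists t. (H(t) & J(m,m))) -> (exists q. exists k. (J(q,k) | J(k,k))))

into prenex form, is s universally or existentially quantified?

universal

Eliminate → and ↔ using ¬ and ∨.
  ~(~((forall s. forall r. (H(r) | J(r,s))) & (exists m. exists t. (H(t) & J(m,m)))) | (exists q. exists k. (J(q,k) | J(k,k))))
Push ¬ through the quantifiers and connectives to reach negation normal form:
  (forall s. forall r. (H(r) | J(r,s))) & (exists m. exists t. (H(t) & J(m,m))) & (forall q. forall k. (~J(q,k) & ~J(k,k)))
Pull the quantifiers to the front (each side's bound variable is not free in the other side):
  forall s. forall r. exists m. exists t. forall q. forall k. ((H(r) | J(r,s)) & H(t) & J(m,m) & ~J(q,k) & ~J(k,k))
The quantifier forall s sits under an even number of negations (counting the antecedent side of each →), so it remains universal.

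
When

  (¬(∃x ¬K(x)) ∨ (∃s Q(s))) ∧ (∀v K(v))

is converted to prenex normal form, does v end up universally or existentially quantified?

universal

Push ¬ through the quantifiers and connectives to reach negation normal form:
  ((∀x K(x)) ∨ (∃s Q(s))) ∧ (∀v K(v))
All bound variables are already distinct, so no renaming is needed.
Pull the quantifiers to the front (each side's bound variable is not free in the other side):
  ∀x ∃s ∀v ((K(x) ∨ Q(s)) ∧ K(v))
The quantifier ∀v sits under an even number of negations, so it remains universal.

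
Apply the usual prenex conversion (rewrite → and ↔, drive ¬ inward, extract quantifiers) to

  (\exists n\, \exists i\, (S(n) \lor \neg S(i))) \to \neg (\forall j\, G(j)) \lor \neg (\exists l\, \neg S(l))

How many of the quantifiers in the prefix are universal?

Eliminate → and ↔ using ¬ and ∨.
  \neg (\exists n\, \exists i\, (S(n) \lor \neg S(i))) \lor \neg (\forall j\, G(j)) \lor \neg (\exists l\, \neg S(l))
Move each ¬ inward, flipping quantifiers it crosses:
  (\forall n\, \forall i\, (\neg S(n) \land S(i))) \lor (\exists j\, \neg G(j)) \lor (\forall l\, S(l))
All bound variables are already distinct, so no renaming is needed.
Pull the quantifiers to the front (each side's bound variable is not free in the other side):
  \forall n\, \forall i\, \exists j\, \forall l\, (\neg S(n) \land S(i) \lor \neg G(j) \lor S(l))
The prefix is \forall n \forall i \exists j \forall l: 3 universal, 1 existential.

3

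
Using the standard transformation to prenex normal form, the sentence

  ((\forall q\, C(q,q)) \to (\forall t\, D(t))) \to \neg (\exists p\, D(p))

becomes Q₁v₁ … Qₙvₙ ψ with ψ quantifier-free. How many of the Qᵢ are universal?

2

First replace A → B with ¬A ∨ B.
  \neg (\neg (\forall q\, C(q,q)) \lor (\forall t\, D(t))) \lor \neg (\exists p\, D(p))
Drive negations inward (¬∀x A ≡ ∃x ¬A, ¬∃x A ≡ ∀x ¬A, De Morgan for ∧/∨):
  (\forall q\, C(q,q)) \land (\exists t\, \neg D(t)) \lor (\forall p\, \neg D(p))
Finally move all quantifiers to the prefix:
  \forall q\, \exists t\, \forall p\, (C(q,q) \land \neg D(t) \lor \neg D(p))
The prefix is \forall q \exists t \forall p: 2 universal, 1 existential.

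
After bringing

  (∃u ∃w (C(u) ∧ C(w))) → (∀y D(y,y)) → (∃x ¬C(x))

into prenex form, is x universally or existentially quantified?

Rewrite implications/biconditionals: A → B as ¬A ∨ B.
  ¬(∃u ∃w (C(u) ∧ C(w))) ∨ ¬(∀y D(y,y)) ∨ (∃x ¬C(x))
Push ¬ through the quantifiers and connectives to reach negation normal form:
  (∀u ∀w (¬C(u) ∨ ¬C(w))) ∨ (∃y ¬D(y,y)) ∨ (∃x ¬C(x))
All bound variables are already distinct, so no renaming is needed.
Extract every quantifier outward, since the variables are now distinct and don't occur free across branches:
  ∀u ∀w ∃y ∃x (¬C(u) ∨ ¬C(w) ∨ ¬D(y,y) ∨ ¬C(x))
The quantifier ∃x sits under an even number of negations (counting the antecedent side of each →), so it remains existential.

existential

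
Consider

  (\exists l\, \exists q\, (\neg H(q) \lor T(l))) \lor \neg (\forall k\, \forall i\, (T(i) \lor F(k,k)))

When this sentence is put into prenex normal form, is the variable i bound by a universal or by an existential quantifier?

Move each ¬ inward, flipping quantifiers it crosses:
  (\exists l\, \exists q\, (\neg H(q) \lor T(l))) \lor (\exists k\, \exists i\, (\neg T(i) \land \neg F(k,k)))
All bound variables are already distinct, so no renaming is needed.
Pull the quantifiers to the front (each side's bound variable is not free in the other side):
  \exists l\, \exists q\, \exists k\, \exists i\, (\neg H(q) \lor T(l) \lor \neg T(i) \land \neg F(k,k))
The quantifier \forall i sits under an odd number of negations, so it flips to \exists i.

existential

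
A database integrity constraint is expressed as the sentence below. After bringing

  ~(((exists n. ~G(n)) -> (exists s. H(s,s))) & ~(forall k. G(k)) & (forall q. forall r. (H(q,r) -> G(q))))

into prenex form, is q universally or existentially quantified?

existential

Eliminate → and ↔ using ¬ and ∨.
  ~((~(exists n. ~G(n)) | (exists s. H(s,s))) & ~(forall k. G(k)) & (forall q. forall r. (~H(q,r) | G(q))))
Push ¬ through the quantifiers and connectives to reach negation normal form:
  (exists n. ~G(n)) & (forall s. ~H(s,s)) | (forall k. G(k)) | (exists q. exists r. (H(q,r) & ~G(q)))
All bound variables are already distinct, so no renaming is needed.
Pull the quantifiers to the front (each side's bound variable is not free in the other side):
  exists n. forall s. forall k. exists q. exists r. (~G(n) & ~H(s,s) | G(k) | H(q,r) & ~G(q))
The quantifier forall q sits under an odd number of negations (counting the antecedent side of each →), so it flips to exists q.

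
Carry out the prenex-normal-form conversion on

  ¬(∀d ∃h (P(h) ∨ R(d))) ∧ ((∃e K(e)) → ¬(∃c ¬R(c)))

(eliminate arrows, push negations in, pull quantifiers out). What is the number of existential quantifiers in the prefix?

1

First replace A → B with ¬A ∨ B.
  ¬(∀d ∃h (P(h) ∨ R(d))) ∧ (¬(∃e K(e)) ∨ ¬(∃c ¬R(c)))
Drive negations inward (¬∀x A ≡ ∃x ¬A, ¬∃x A ≡ ∀x ¬A, De Morgan for ∧/∨):
  (∃d ∀h (¬P(h) ∧ ¬R(d))) ∧ ((∀e ¬K(e)) ∨ (∀c R(c)))
All bound variables are already distinct, so no renaming is needed.
Extract every quantifier outward, since the variables are now distinct and don't occur free across branches:
  ∃d ∀h ∀e ∀c (¬P(h) ∧ ¬R(d) ∧ (¬K(e) ∨ R(c)))
The prefix is ∃d ∀h ∀e ∀c: 3 universal, 1 existential.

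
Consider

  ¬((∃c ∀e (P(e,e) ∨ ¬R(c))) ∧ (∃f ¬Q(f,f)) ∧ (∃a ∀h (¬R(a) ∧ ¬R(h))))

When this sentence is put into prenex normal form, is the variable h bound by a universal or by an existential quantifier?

existential

Drive negations inward (¬∀x A ≡ ∃x ¬A, ¬∃x A ≡ ∀x ¬A, De Morgan for ∧/∨):
  (∀c ∃e (¬P(e,e) ∧ R(c))) ∨ (∀f Q(f,f)) ∨ (∀a ∃h (R(a) ∨ R(h)))
Extract every quantifier outward, since the variables are now distinct and don't occur free across branches:
  ∀c ∃e ∀f ∀a ∃h (¬P(e,e) ∧ R(c) ∨ Q(f,f) ∨ R(a) ∨ R(h))
The quantifier ∀h sits under an odd number of negations, so it flips to ∃h.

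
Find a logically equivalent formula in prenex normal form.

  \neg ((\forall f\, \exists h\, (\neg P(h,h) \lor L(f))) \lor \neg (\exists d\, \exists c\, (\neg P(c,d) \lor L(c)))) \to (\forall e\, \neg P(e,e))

\forall f\, \exists h\, \forall d\, \forall c\, \forall e\, (\neg P(h,h) \lor L(f) \lor P(c,d) \land \neg L(c) \lor \neg P(e,e))

First replace A → B with ¬A ∨ B.
  \neg \neg ((\forall f\, \exists h\, (\neg P(h,h) \lor L(f))) \lor \neg (\exists d\, \exists c\, (\neg P(c,d) \lor L(c)))) \lor (\forall e\, \neg P(e,e))
Drive negations inward (¬∀x A ≡ ∃x ¬A, ¬∃x A ≡ ∀x ¬A, De Morgan for ∧/∨):
  (\forall f\, \exists h\, (\neg P(h,h) \lor L(f))) \lor (\forall d\, \forall c\, (P(c,d) \land \neg L(c))) \lor (\forall e\, \neg P(e,e))
Finally move all quantifiers to the prefix:
  \forall f\, \exists h\, \forall d\, \forall c\, \forall e\, (\neg P(h,h) \lor L(f) \lor P(c,d) \land \neg L(c) \lor \neg P(e,e))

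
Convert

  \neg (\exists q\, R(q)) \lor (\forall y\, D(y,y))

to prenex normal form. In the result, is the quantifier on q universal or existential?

universal

Push ¬ through the quantifiers and connectives to reach negation normal form:
  (\forall q\, \neg R(q)) \lor (\forall y\, D(y,y))
Extract every quantifier outward, since the variables are now distinct and don't occur free across branches:
  \forall q\, \forall y\, (\neg R(q) \lor D(y,y))
The quantifier \exists q sits under an odd number of negations, so it flips to \forall q.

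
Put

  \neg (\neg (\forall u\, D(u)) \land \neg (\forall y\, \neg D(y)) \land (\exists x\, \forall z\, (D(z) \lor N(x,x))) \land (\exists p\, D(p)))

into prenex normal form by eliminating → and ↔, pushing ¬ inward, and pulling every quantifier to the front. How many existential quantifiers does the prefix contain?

1

Drive negations inward (¬∀x A ≡ ∃x ¬A, ¬∃x A ≡ ∀x ¬A, De Morgan for ∧/∨):
  (\forall u\, D(u)) \lor (\forall y\, \neg D(y)) \lor (\forall x\, \exists z\, (\neg D(z) \land \neg N(x,x))) \lor (\forall p\, \neg D(p))
Pull the quantifiers to the front (each side's bound variable is not free in the other side):
  \forall u\, \forall y\, \forall x\, \exists z\, \forall p\, (D(u) \lor \neg D(y) \lor \neg D(z) \land \neg N(x,x) \lor \neg D(p))
The prefix is \forall u \forall y \forall x \exists z \forall p: 4 universal, 1 existential.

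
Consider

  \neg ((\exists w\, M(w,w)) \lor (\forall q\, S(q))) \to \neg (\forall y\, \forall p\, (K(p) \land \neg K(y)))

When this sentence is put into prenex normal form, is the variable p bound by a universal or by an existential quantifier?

Eliminate → and ↔ using ¬ and ∨.
  \neg \neg ((\exists w\, M(w,w)) \lor (\forall q\, S(q))) \lor \neg (\forall y\, \forall p\, (K(p) \land \neg K(y)))
Push ¬ through the quantifiers and connectives to reach negation normal form:
  (\exists w\, M(w,w)) \lor (\forall q\, S(q)) \lor (\exists y\, \exists p\, (\neg K(p) \lor K(y)))
Pull the quantifiers to the front (each side's bound variable is not free in the other side):
  \exists w\, \forall q\, \exists y\, \exists p\, (M(w,w) \lor S(q) \lor \neg K(p) \lor K(y))
The quantifier \forall p sits under an odd number of negations (counting the antecedent side of each →), so it flips to \exists p.

existential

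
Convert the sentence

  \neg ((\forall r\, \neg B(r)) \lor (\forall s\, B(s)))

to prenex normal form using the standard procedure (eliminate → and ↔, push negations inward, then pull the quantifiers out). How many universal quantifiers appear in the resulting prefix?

Drive negations inward (¬∀x A ≡ ∃x ¬A, ¬∃x A ≡ ∀x ¬A, De Morgan for ∧/∨):
  (\exists r\, B(r)) \land (\exists s\, \neg B(s))
All bound variables are already distinct, so no renaming is needed.
Finally move all quantifiers to the prefix:
  \exists r\, \exists s\, (B(r) \land \neg B(s))
The prefix is \exists r \exists s: 0 universal, 2 existential.

0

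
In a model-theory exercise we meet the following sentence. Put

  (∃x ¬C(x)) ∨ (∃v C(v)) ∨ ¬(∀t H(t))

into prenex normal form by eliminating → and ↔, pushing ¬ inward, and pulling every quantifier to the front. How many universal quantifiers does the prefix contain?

Push ¬ through the quantifiers and connectives to reach negation normal form:
  (∃x ¬C(x)) ∨ (∃v C(v)) ∨ (∃t ¬H(t))
All bound variables are already distinct, so no renaming is needed.
Pull the quantifiers to the front (each side's bound variable is not free in the other side):
  ∃x ∃v ∃t (¬C(x) ∨ C(v) ∨ ¬H(t))
The prefix is ∃x ∃v ∃t: 0 universal, 3 existential.

0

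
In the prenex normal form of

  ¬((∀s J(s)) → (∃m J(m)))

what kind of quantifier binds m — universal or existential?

universal

First replace A → B with ¬A ∨ B.
  ¬(¬(∀s J(s)) ∨ (∃m J(m)))
Push ¬ through the quantifiers and connectives to reach negation normal form:
  (∀s J(s)) ∧ (∀m ¬J(m))
Finally move all quantifiers to the prefix:
  ∀s ∀m (J(s) ∧ ¬J(m))
The quantifier ∃m sits under an odd number of negations (counting the antecedent side of each →), so it flips to ∀m.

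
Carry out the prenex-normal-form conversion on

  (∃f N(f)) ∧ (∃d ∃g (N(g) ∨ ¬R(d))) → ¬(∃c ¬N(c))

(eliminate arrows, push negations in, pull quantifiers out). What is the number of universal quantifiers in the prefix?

Eliminate → and ↔ using ¬ and ∨.
  ¬((∃f N(f)) ∧ (∃d ∃g (N(g) ∨ ¬R(d)))) ∨ ¬(∃c ¬N(c))
Push ¬ through the quantifiers and connectives to reach negation normal form:
  (∀f ¬N(f)) ∨ (∀d ∀g (¬N(g) ∧ R(d))) ∨ (∀c N(c))
All bound variables are already distinct, so no renaming is needed.
Finally move all quantifiers to the prefix:
  ∀f ∀d ∀g ∀c (¬N(f) ∨ ¬N(g) ∧ R(d) ∨ N(c))
The prefix is ∀f ∀d ∀g ∀c: 4 universal, 0 existential.

4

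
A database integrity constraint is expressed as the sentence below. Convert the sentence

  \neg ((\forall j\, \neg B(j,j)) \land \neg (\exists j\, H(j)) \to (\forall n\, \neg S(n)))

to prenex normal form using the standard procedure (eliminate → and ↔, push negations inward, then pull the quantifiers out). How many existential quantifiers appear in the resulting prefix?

1

First replace A → B with ¬A ∨ B.
  \neg (\neg ((\forall j\, \neg B(j,j)) \land \neg (\exists j\, H(j))) \lor (\forall n\, \neg S(n)))
Drive negations inward (¬∀x A ≡ ∃x ¬A, ¬∃x A ≡ ∀x ¬A, De Morgan for ∧/∨):
  (\forall j\, \neg B(j,j)) \land (\forall j\, \neg H(j)) \land (\exists n\, S(n))
Rename bound variables to avoid capture: j↦a.
  (\forall j\, \neg B(j,j)) \land (\forall a\, \neg H(a)) \land (\exists n\, S(n))
Finally move all quantifiers to the prefix:
  \forall j\, \forall a\, \exists n\, (\neg B(j,j) \land \neg H(a) \land S(n))
The prefix is \forall j \forall a \exists n: 2 universal, 1 existential.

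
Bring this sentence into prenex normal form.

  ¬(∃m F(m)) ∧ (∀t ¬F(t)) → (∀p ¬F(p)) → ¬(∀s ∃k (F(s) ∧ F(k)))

∃m ∃t ∃p ∃s ∀k (F(m) ∨ F(t) ∨ F(p) ∨ ¬F(s) ∨ ¬F(k))

First replace A → B with ¬A ∨ B.
  ¬(¬(∃m F(m)) ∧ (∀t ¬F(t))) ∨ ¬(∀p ¬F(p)) ∨ ¬(∀s ∃k (F(s) ∧ F(k)))
Move each ¬ inward, flipping quantifiers it crosses:
  (∃m F(m)) ∨ (∃t F(t)) ∨ (∃p F(p)) ∨ (∃s ∀k (¬F(s) ∨ ¬F(k)))
All bound variables are already distinct, so no renaming is needed.
Extract every quantifier outward, since the variables are now distinct and don't occur free across branches:
  ∃m ∃t ∃p ∃s ∀k (F(m) ∨ F(t) ∨ F(p) ∨ ¬F(s) ∨ ¬F(k))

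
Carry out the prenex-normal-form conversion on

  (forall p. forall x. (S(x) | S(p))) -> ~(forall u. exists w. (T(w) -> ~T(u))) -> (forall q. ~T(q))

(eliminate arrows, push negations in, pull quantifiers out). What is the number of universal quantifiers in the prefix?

First replace A → B with ¬A ∨ B.
  ~(forall p. forall x. (S(x) | S(p))) | ~~(forall u. exists w. (~T(w) | ~T(u))) | (forall q. ~T(q))
Push ¬ through the quantifiers and connectives to reach negation normal form:
  (exists p. exists x. (~S(x) & ~S(p))) | (forall u. exists w. (~T(w) | ~T(u))) | (forall q. ~T(q))
Extract every quantifier outward, since the variables are now distinct and don't occur free across branches:
  exists p. exists x. forall u. exists w. forall q. (~S(x) & ~S(p) | ~T(w) | ~T(u) | ~T(q))
The prefix is exists p exists x forall u exists w forall q: 2 universal, 3 existential.

2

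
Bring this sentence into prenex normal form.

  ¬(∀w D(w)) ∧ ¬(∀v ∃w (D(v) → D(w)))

∃w ∃v ∀a (¬D(w) ∧ D(v) ∧ ¬D(a))

Rewrite implications/biconditionals: A → B as ¬A ∨ B.
  ¬(∀w D(w)) ∧ ¬(∀v ∃w (¬D(v) ∨ D(w)))
Move each ¬ inward, flipping quantifiers it crosses:
  (∃w ¬D(w)) ∧ (∃v ∀w (D(v) ∧ ¬D(w)))
Give each quantifier a distinct variable: w↦a.
  (∃w ¬D(w)) ∧ (∃v ∀a (D(v) ∧ ¬D(a)))
Pull the quantifiers to the front (each side's bound variable is not free in the other side):
  ∃w ∃v ∀a (¬D(w) ∧ D(v) ∧ ¬D(a))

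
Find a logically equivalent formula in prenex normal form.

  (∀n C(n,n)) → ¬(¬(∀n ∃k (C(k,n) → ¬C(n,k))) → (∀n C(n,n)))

First replace A → B with ¬A ∨ B.
  ¬(∀n C(n,n)) ∨ ¬(¬¬(∀n ∃k (¬C(k,n) ∨ ¬C(n,k))) ∨ (∀n C(n,n)))
Drive negations inward (¬∀x A ≡ ∃x ¬A, ¬∃x A ≡ ∀x ¬A, De Morgan for ∧/∨):
  (∃n ¬C(n,n)) ∨ (∃n ∀k (C(k,n) ∧ C(n,k))) ∧ (∃n ¬C(n,n))
Standardize variables apart so no two quantifiers bind the same name: n↦v, n↦w.
  (∃n ¬C(n,n)) ∨ (∃v ∀k (C(k,v) ∧ C(v,k))) ∧ (∃w ¬C(w,w))
Finally move all quantifiers to the prefix:
  ∃n ∃v ∀k ∃w (¬C(n,n) ∨ C(k,v) ∧ C(v,k) ∧ ¬C(w,w))

∃n ∃v ∀k ∃w (¬C(n,n) ∨ C(k,v) ∧ C(v,k) ∧ ¬C(w,w))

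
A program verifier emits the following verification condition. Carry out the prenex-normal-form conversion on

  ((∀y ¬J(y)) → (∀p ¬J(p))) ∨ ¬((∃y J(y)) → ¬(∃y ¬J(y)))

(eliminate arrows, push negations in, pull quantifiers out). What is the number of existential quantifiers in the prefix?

3

Rewrite implications/biconditionals: A → B as ¬A ∨ B.
  ¬(∀y ¬J(y)) ∨ (∀p ¬J(p)) ∨ ¬(¬(∃y J(y)) ∨ ¬(∃y ¬J(y)))
Drive negations inward (¬∀x A ≡ ∃x ¬A, ¬∃x A ≡ ∀x ¬A, De Morgan for ∧/∨):
  (∃y J(y)) ∨ (∀p ¬J(p)) ∨ (∃y J(y)) ∧ (∃y ¬J(y))
Give each quantifier a distinct variable: y↦v, y↦z.
  (∃y J(y)) ∨ (∀p ¬J(p)) ∨ (∃v J(v)) ∧ (∃z ¬J(z))
Pull the quantifiers to the front (each side's bound variable is not free in the other side):
  ∃y ∀p ∃v ∃z (J(y) ∨ ¬J(p) ∨ J(v) ∧ ¬J(z))
The prefix is ∃y ∀p ∃v ∃z: 1 universal, 3 existential.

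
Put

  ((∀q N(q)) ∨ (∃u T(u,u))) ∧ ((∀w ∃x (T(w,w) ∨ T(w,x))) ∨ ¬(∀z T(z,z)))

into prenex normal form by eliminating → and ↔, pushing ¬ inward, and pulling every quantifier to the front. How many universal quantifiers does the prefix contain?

Push ¬ through the quantifiers and connectives to reach negation normal form:
  ((∀q N(q)) ∨ (∃u T(u,u))) ∧ ((∀w ∃x (T(w,w) ∨ T(w,x))) ∨ (∃z ¬T(z,z)))
Extract every quantifier outward, since the variables are now distinct and don't occur free across branches:
  ∀q ∃u ∀w ∃x ∃z ((N(q) ∨ T(u,u)) ∧ (T(w,w) ∨ T(w,x) ∨ ¬T(z,z)))
The prefix is ∀q ∃u ∀w ∃x ∃z: 2 universal, 3 existential.

2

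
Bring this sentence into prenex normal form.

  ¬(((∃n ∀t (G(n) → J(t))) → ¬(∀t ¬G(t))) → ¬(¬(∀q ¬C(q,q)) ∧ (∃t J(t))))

∀n ∃t ∃y1 ∃q ∃v1 ((G(n) ∧ ¬J(t) ∨ G(y1)) ∧ C(q,q) ∧ J(v1))

First replace A → B with ¬A ∨ B.
  ¬(¬(¬(∃n ∀t (¬G(n) ∨ J(t))) ∨ ¬(∀t ¬G(t))) ∨ ¬(¬(∀q ¬C(q,q)) ∧ (∃t J(t))))
Drive negations inward (¬∀x A ≡ ∃x ¬A, ¬∃x A ≡ ∀x ¬A, De Morgan for ∧/∨):
  ((∀n ∃t (G(n) ∧ ¬J(t))) ∨ (∃t G(t))) ∧ (∃q C(q,q)) ∧ (∃t J(t))
Rename bound variables to avoid capture: t↦y1, t↦v1.
  ((∀n ∃t (G(n) ∧ ¬J(t))) ∨ (∃y1 G(y1))) ∧ (∃q C(q,q)) ∧ (∃v1 J(v1))
Finally move all quantifiers to the prefix:
  ∀n ∃t ∃y1 ∃q ∃v1 ((G(n) ∧ ¬J(t) ∨ G(y1)) ∧ C(q,q) ∧ J(v1))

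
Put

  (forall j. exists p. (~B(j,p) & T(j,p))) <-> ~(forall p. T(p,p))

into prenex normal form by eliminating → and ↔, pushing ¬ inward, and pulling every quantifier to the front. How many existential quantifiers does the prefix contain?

3

Eliminate → and ↔ using ¬ and ∨; A ↔ B as (¬A ∨ B) ∧ (¬B ∨ A).
  (~(forall j. exists p. (~B(j,p) & T(j,p))) | ~(forall p. T(p,p))) & (~~(forall p. T(p,p)) | (forall j. exists p. (~B(j,p) & T(j,p))))
Drive negations inward (¬∀x A ≡ ∃x ¬A, ¬∃x A ≡ ∀x ¬A, De Morgan for ∧/∨):
  ((exists j. forall p. (B(j,p) | ~T(j,p))) | (exists p. ~T(p,p))) & ((forall p. T(p,p)) | (forall j. exists p. (~B(j,p) & T(j,p))))
Rename bound variables to avoid capture: p↦y, p↦q, j↦w1, p↦u1.
  ((exists j. forall p. (B(j,p) | ~T(j,p))) | (exists y. ~T(y,y))) & ((forall q. T(q,q)) | (forall w1. exists u1. (~B(w1,u1) & T(w1,u1))))
Extract every quantifier outward, since the variables are now distinct and don't occur free across branches:
  exists j. forall p. exists y. forall q. forall w1. exists u1. ((B(j,p) | ~T(j,p) | ~T(y,y)) & (T(q,q) | ~B(w1,u1) & T(w1,u1)))
The prefix is exists j forall p exists y forall q forall w1 exists u1: 3 universal, 3 existential.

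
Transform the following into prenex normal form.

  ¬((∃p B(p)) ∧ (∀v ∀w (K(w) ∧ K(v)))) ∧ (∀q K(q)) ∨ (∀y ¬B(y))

∀p ∃v ∃w ∀q ∀y ((¬B(p) ∨ ¬K(w) ∨ ¬K(v)) ∧ K(q) ∨ ¬B(y))

Drive negations inward (¬∀x A ≡ ∃x ¬A, ¬∃x A ≡ ∀x ¬A, De Morgan for ∧/∨):
  ((∀p ¬B(p)) ∨ (∃v ∃w (¬K(w) ∨ ¬K(v)))) ∧ (∀q K(q)) ∨ (∀y ¬B(y))
All bound variables are already distinct, so no renaming is needed.
Extract every quantifier outward, since the variables are now distinct and don't occur free across branches:
  ∀p ∃v ∃w ∀q ∀y ((¬B(p) ∨ ¬K(w) ∨ ¬K(v)) ∧ K(q) ∨ ¬B(y))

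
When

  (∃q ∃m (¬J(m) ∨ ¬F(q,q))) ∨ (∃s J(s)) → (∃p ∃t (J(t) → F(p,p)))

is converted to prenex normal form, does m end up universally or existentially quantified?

First replace A → B with ¬A ∨ B.
  ¬((∃q ∃m (¬J(m) ∨ ¬F(q,q))) ∨ (∃s J(s))) ∨ (∃p ∃t (¬J(t) ∨ F(p,p)))
Drive negations inward (¬∀x A ≡ ∃x ¬A, ¬∃x A ≡ ∀x ¬A, De Morgan for ∧/∨):
  (∀q ∀m (J(m) ∧ F(q,q))) ∧ (∀s ¬J(s)) ∨ (∃p ∃t (¬J(t) ∨ F(p,p)))
All bound variables are already distinct, so no renaming is needed.
Pull the quantifiers to the front (each side's bound variable is not free in the other side):
  ∀q ∀m ∀s ∃p ∃t (J(m) ∧ F(q,q) ∧ ¬J(s) ∨ ¬J(t) ∨ F(p,p))
The quantifier ∃m sits under an odd number of negations (counting the antecedent side of each →), so it flips to ∀m.

universal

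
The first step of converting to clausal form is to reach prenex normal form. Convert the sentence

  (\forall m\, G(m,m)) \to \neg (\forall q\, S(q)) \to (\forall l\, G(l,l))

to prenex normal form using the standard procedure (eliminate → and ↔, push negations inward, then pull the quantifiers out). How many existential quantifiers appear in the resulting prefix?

1

Rewrite implications/biconditionals: A → B as ¬A ∨ B.
  \neg (\forall m\, G(m,m)) \lor \neg \neg (\forall q\, S(q)) \lor (\forall l\, G(l,l))
Move each ¬ inward, flipping quantifiers it crosses:
  (\exists m\, \neg G(m,m)) \lor (\forall q\, S(q)) \lor (\forall l\, G(l,l))
All bound variables are already distinct, so no renaming is needed.
Finally move all quantifiers to the prefix:
  \exists m\, \forall q\, \forall l\, (\neg G(m,m) \lor S(q) \lor G(l,l))
The prefix is \exists m \forall q \forall l: 2 universal, 1 existential.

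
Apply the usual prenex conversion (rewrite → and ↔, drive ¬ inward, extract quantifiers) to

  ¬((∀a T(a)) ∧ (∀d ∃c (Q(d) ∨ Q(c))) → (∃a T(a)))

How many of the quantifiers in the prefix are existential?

1

First replace A → B with ¬A ∨ B.
  ¬(¬((∀a T(a)) ∧ (∀d ∃c (Q(d) ∨ Q(c)))) ∨ (∃a T(a)))
Push ¬ through the quantifiers and connectives to reach negation normal form:
  (∀a T(a)) ∧ (∀d ∃c (Q(d) ∨ Q(c))) ∧ (∀a ¬T(a))
Rename bound variables to avoid capture: a↦z1.
  (∀a T(a)) ∧ (∀d ∃c (Q(d) ∨ Q(c))) ∧ (∀z1 ¬T(z1))
Extract every quantifier outward, since the variables are now distinct and don't occur free across branches:
  ∀a ∀d ∃c ∀z1 (T(a) ∧ (Q(d) ∨ Q(c)) ∧ ¬T(z1))
The prefix is ∀a ∀d ∃c ∀z1: 3 universal, 1 existential.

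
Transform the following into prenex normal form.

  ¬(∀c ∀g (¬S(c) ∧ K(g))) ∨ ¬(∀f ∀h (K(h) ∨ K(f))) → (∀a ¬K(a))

∀c ∀g ∀f ∀h ∀a (¬S(c) ∧ K(g) ∧ (K(h) ∨ K(f)) ∨ ¬K(a))

Eliminate → and ↔ using ¬ and ∨.
  ¬(¬(∀c ∀g (¬S(c) ∧ K(g))) ∨ ¬(∀f ∀h (K(h) ∨ K(f)))) ∨ (∀a ¬K(a))
Drive negations inward (¬∀x A ≡ ∃x ¬A, ¬∃x A ≡ ∀x ¬A, De Morgan for ∧/∨):
  (∀c ∀g (¬S(c) ∧ K(g))) ∧ (∀f ∀h (K(h) ∨ K(f))) ∨ (∀a ¬K(a))
Finally move all quantifiers to the prefix:
  ∀c ∀g ∀f ∀h ∀a (¬S(c) ∧ K(g) ∧ (K(h) ∨ K(f)) ∨ ¬K(a))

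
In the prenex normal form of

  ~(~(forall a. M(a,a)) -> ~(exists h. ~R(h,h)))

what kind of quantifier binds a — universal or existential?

Eliminate → and ↔ using ¬ and ∨.
  ~(~~(forall a. M(a,a)) | ~(exists h. ~R(h,h)))
Push ¬ through the quantifiers and connectives to reach negation normal form:
  (exists a. ~M(a,a)) & (exists h. ~R(h,h))
Extract every quantifier outward, since the variables are now distinct and don't occur free across branches:
  exists a. exists h. (~M(a,a) & ~R(h,h))
The quantifier forall a sits under an odd number of negations (counting the antecedent side of each →), so it flips to exists a.

existential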